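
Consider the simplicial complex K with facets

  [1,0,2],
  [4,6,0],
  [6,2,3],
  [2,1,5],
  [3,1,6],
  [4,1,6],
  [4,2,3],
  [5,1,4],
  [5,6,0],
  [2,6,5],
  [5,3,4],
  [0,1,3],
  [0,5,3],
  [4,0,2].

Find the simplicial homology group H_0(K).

Fix the vertex order 0 < 1 < 2 < 3 < 4 < 5 < 6 and write every simplex with vertices in increasing order. Then dim K = 2 and the simplices of K are:

  0-simplices (7): [0], [1], [2], [3], [4], [5], [6]
  1-simplices (21): [0,1], [0,2], [0,3], [0,4], [0,5], [0,6], [1,2], [1,3], [1,4], [1,5], [1,6], [2,3], [2,4], [2,5], [2,6], [3,4], [3,5], [3,6], [4,5], [4,6], [5,6]
  2-simplices (14): [0,1,2], [0,1,3], [0,2,4], [0,3,5], [0,4,6], [0,5,6], [1,2,5], [1,3,6], [1,4,5], [1,4,6], [2,3,4], [2,3,6], [2,5,6], [3,4,5]

giving chain groups C_0 ≅ Z^7, C_1 ≅ Z^21, C_2 ≅ Z^14.

Boundary ∂_1: C_1 → C_0 is given by ∂[p,q] = [q] − [p].
The resulting 7×21 matrix has rank 6, and its Smith normal form has invariant factors (1,1,1,1,1,1).

Boundary ∂_2: C_2 → C_1 sends each 2-simplex [p,q,r] to [q,r] − [p,r] + [p,q]. For instance
  ∂[1,3,6] = [3,6] − [1,6] + [1,3],
  ∂[0,5,6] = [5,6] − [0,6] + [0,5].
As a 21×14 matrix over Z this has rank 13, with invariant factors (1,1,1,1,1,1,1,1,1,1,1,1,1).

Now H_k = ker ∂_k / im ∂_{k+1}, so:

  H_0: rank C_0 − rank ∂_1 = 7 − 6 = 1, and the invariant factors of ∂_1 are all 1, so H_0 = Z.

H_0 = Z.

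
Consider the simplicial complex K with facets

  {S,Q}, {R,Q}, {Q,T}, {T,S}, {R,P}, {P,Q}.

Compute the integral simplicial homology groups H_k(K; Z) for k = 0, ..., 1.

Fix the vertex order P < Q < R < S < T and write every simplex with vertices in increasing order. Then dim K = 1 and the simplices of K are:

  0-simplices (5): P, Q, R, S, T
  1-simplices (6): PQ, PR, QR, QS, QT, ST

giving chain groups C_0 ≅ Z^5, C_1 ≅ Z^6.

Boundary ∂_1: C_1 → C_0 is given by ∂[p,q] = [q] − [p]. For instance
  ∂ST = T − S.
The resulting 5×6 matrix has rank 4, and its Smith normal form has invariant factors (1,1,1,1).

Computing H_k = (kernel of ∂_k) / (image of ∂_{k+1}):

  H_0: rank C_0 − rank ∂_1 = 5 − 4 = 1, and the invariant factors of ∂_1 are all 1, so H_0 ≅ Z.
  H_1: rank ker ∂_1 − rank ∂_2 = (6 − 4) − 0 = 2, and there is no ∂_2, so H_1 ≅ Z^2.

H_0 = Z,  H_1 = Z^2.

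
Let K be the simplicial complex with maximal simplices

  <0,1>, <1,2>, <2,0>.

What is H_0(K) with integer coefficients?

K has 3 vertices, 3 edges.
rank ∂_0 = 0, rank ∂_1 = 2 ⇒ b_0 = 3 − 0 − 2 = 1; all invariant factors of ∂_1 are 1 so no torsion. So H_0 ≅ Z.

H_0 ≅ Z.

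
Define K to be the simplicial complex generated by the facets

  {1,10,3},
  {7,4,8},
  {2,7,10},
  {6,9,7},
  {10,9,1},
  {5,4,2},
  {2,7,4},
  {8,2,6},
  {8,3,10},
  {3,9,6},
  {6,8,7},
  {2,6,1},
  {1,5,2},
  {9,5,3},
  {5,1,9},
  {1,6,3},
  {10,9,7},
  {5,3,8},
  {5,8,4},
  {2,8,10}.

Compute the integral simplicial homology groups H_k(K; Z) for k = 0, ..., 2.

H_0 = Z,  H_1 = Z × Z/2,  H_2 = 0.

Order the vertices as 1 < 2 < 3 < 4 < 5 < 6 < 7 < 8 < 9 < 10. Listing each simplex with vertices in this order, K has dimension 2 with simplices:

  0-simplices (10): [1], [2], [3], [4], [5], [6], [7], [8], [9], [10]
  1-simplices (30): (30 of them)
  2-simplices (20): (20 of them)

giving chain groups C_0 ≅ Z^10, C_1 ≅ Z^30, C_2 ≅ Z^20.

Boundary ∂_1: C_1 → C_0 maps an edge to its endpoints' difference, ∂[p,q] = q − p. For instance
  ∂[1,2] = [2] − [1].
This gives a 10×30 integer matrix of rank 9; reducing to Smith normal form yields diagonal entries (1,1,1,1,1,1,1,1,1).

Boundary ∂_2: C_2 → C_1 maps a triangle to the signed sum of its edges. For instance
  ∂[7,9,10] = [9,10] − [7,10] + [7,9],
  ∂[1,3,6] = [3,6] − [1,6] + [1,3].
As a 30×20 matrix over Z this has rank 20, with invariant factors (1,1,1,1,1,1,1,1,1,1,1,1,1,1,1,1,1,1,1,2).

Reading off H_k = ker ∂_k / im ∂_{k+1}:

  H_0: rank C_0 − rank ∂_1 = 10 − 9 = 1, and the invariant factors of ∂_1 are all 1, so H_0 = Z.
  H_1: rank ker ∂_1 − rank ∂_2 = (30 − 9) − 20 = 1, and ∂_2 has invariant factor 2 > 1, so H_1 = Z × Z/2.
  H_2: rank ker ∂_2 − rank ∂_3 = (20 − 20) − 0 = 0, and there is no ∂_3, so H_2 = 0.

As a check, the Euler characteristic is 10 − 30 + 20 = 0, which agrees with 1 − 1 + 0 = 0.
(K is a triangulation of the Klein bottle.)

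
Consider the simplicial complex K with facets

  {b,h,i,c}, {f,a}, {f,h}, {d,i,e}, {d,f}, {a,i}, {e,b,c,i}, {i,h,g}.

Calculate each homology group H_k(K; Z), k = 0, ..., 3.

Order the vertices as a < b < c < d < e < f < g < h < i. Listing each simplex with vertices in this order, K has dimension 3 with simplices:

  0-simplices (9): a, b, c, d, e, f, g, h, i
  1-simplices (17): af, ai, bc, be, bh, bi, ce, ch, ci, de, df, di, ei, fh, gh, gi, hi
  2-simplices (9): bce, bch, bci, bei, bhi, cei, chi, dei, ghi
  3-simplices (2): bcei, bchi

Hence C_0 ≅ Z^9, C_1 ≅ Z^17, C_2 ≅ Z^9, C_3 ≅ Z^2.

The boundary map ∂_1: C_1 → C_0 sends each edge [p,q] (with p < q) to q − p.
The resulting 9×17 matrix has rank 8, and its Smith normal form has invariant factors (1,1,1,1,1,1,1,1).

The boundary map ∂_2: C_2 → C_1 acts by ∂[p,q,r] = [q,r] − [p,r] + [p,q]. For instance
  ∂bch = ch − bh + bc,
  ∂bei = ei − bi + be.
This gives a 17×9 integer matrix of rank 7; reducing to Smith normal form yields diagonal entries (1,1,1,1,1,1,1).

The boundary map ∂_3: C_3 → C_2 sends each 3-simplex σ to the alternating sum Σ_i (−1)^i (σ with its i-th vertex removed). For instance
  ∂bchi = chi − bhi + bci − bch,
  ∂bcei = cei − bei + bci − bce.
The resulting 9×2 matrix has rank 2, and its Smith normal form has invariant factors (1,1).

From H_k ≅ ker(∂_k) / im(∂_{k+1}) we obtain:

  H_0: rank C_0 − rank ∂_1 = 9 − 8 = 1, and the invariant factors of ∂_1 are all 1, so H_0 = Z.
  H_1: rank ker ∂_1 − rank ∂_2 = (17 − 8) − 7 = 2, and the invariant factors of ∂_2 are all 1, so H_1 = Z^2.
  H_2: rank ker ∂_2 − rank ∂_3 = (9 − 7) − 2 = 0, and the invariant factors of ∂_3 are all 1, so H_2 = 0.
  H_3: rank ker ∂_3 − rank ∂_4 = (2 − 2) − 0 = 0, and there is no ∂_4, so H_3 = 0.

H_0 = Z,  H_1 = Z^2,  H_2 = 0,  H_3 = 0.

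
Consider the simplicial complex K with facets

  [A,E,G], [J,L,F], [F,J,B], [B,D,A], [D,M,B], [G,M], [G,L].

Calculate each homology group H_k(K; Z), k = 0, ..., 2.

H_0 = Z,  H_1 = Z^2,  H_2 = 0.

Take the total order A < B < D < E < F < G < J < L < M on the vertex set. Then K (dimension 2) consists of the simplices:

  0-simplices (9): A, B, D, E, F, G, J, L, M
  1-simplices (15): AB, AD, AE, AG, BD, BF, BJ, BM, DM, EG, FJ, FL, GL, GM, JL
  2-simplices (5): ABD, AEG, BDM, BFJ, FJL

so the chain groups are C_0 ≅ Z^9, C_1 ≅ Z^15, C_2 ≅ Z^5.

Boundary ∂_1: C_1 → C_0 maps an edge to its endpoints' difference, ∂[p,q] = q − p.
The resulting 9×15 matrix has rank 8, and its Smith normal form has invariant factors (1,1,1,1,1,1,1,1).

Boundary ∂_2: C_2 → C_1 sends each 2-simplex [p,q,r] to [q,r] − [p,r] + [p,q]. For instance
  ∂BDM = DM − BM + BD,
  ∂AEG = EG − AG + AE.
The resulting 15×5 matrix has rank 5, and its Smith normal form has invariant factors (1,1,1,1,1).

From H_k ≅ ker(∂_k) / im(∂_{k+1}) we obtain:

  H_0: rank C_0 − rank ∂_1 = 9 − 8 = 1, and the invariant factors of ∂_1 are all 1, so H_0 ≅ Z.
  H_1: rank ker ∂_1 − rank ∂_2 = (15 − 8) − 5 = 2, and the invariant factors of ∂_2 are all 1, so H_1 ≅ Z^2.
  H_2: rank ker ∂_2 − rank ∂_3 = (5 − 5) − 0 = 0, and there is no ∂_3, so H_2 ≅ 0.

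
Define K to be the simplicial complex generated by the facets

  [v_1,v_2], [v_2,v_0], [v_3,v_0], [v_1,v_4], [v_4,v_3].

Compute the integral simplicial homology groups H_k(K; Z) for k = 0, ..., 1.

Fix the vertex order v_0 < v_1 < v_2 < v_3 < v_4 and write every simplex with vertices in increasing order. Then dim K = 1 and the simplices of K are:

  0-simplices (5): [v_0], [v_1], [v_2], [v_3], [v_4]
  1-simplices (5): [v_0,v_2], [v_0,v_3], [v_1,v_2], [v_1,v_4], [v_3,v_4]

giving chain groups C_0 ≅ Z^5, C_1 ≅ Z^5.

The boundary map ∂_1: C_1 → C_0 maps an edge to its endpoints' difference, ∂[p,q] = q − p. For instance
  ∂[v_1,v_2] = [v_2] − [v_1].
This gives a 5×5 integer matrix of rank 4; reducing to Smith normal form yields diagonal entries (1,1,1,1).

Now H_k = ker ∂_k / im ∂_{k+1}, so:

  H_0: rank C_0 − rank ∂_1 = 5 − 4 = 1, and the invariant factors of ∂_1 are all 1, so H_0 ≅ Z.
  H_1: rank ker ∂_1 − rank ∂_2 = (5 − 4) − 0 = 1, and there is no ∂_2, so H_1 ≅ Z.

(K is a triangulation of the circle S^1.)

H_0 ≅ Z,  H_1 ≅ Z.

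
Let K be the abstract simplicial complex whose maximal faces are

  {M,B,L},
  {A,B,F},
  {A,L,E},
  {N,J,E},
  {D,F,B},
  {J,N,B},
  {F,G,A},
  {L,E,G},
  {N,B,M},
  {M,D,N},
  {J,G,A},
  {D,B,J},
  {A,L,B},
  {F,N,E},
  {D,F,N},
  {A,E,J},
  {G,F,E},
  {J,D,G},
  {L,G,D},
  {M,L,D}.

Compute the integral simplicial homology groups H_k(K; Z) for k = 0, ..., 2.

H_0 ≅ Z,  H_1 ≅ Z ⊕ Z_2,  H_2 = 0.

K has 10 vertices, 30 edges, 20 triangles.
rank ∂_0 = 0, rank ∂_1 = 9 ⇒ b_0 = 10 − 0 − 9 = 1; all invariant factors of ∂_1 are 1 so no torsion. So H_0 ≅ Z.
rank ∂_1 = 9, rank ∂_2 = 20 ⇒ b_1 = 30 − 9 − 20 = 1; ∂_2 has invariant factor(s) [2] giving torsion. So H_1 ≅ Z ⊕ Z_2.
rank ∂_2 = 20, rank ∂_3 = 0 ⇒ b_2 = 20 − 20 − 0 = 0. So H_2 ≅ 0.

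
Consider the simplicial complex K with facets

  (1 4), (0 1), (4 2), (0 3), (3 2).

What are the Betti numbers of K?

b_0 = 1, b_1 = 1.

Fix the vertex order 0 < 1 < 2 < 3 < 4 and write every simplex with vertices in increasing order. Then dim K = 1 and the simplices of K are:

  0-simplices (5): [0], [1], [2], [3], [4]
  1-simplices (5): [0,1], [0,3], [1,4], [2,3], [2,4]

so the chain groups are C_0 ≅ Z^5, C_1 ≅ Z^5.

The boundary map ∂_1: C_1 → C_0 maps an edge to its endpoints' difference, ∂[p,q] = q − p.
As a 5×5 matrix over Z this has rank 4, with invariant factors (1,1,1,1).

Computing H_k = (kernel of ∂_k) / (image of ∂_{k+1}):

  H_0: rank C_0 − rank ∂_1 = 5 − 4 = 1, and the invariant factors of ∂_1 are all 1, so H_0 ≅ Z.
  H_1: rank ker ∂_1 − rank ∂_2 = (5 − 4) − 0 = 1, and there is no ∂_2, so H_1 ≅ Z.

Hence the Betti numbers are b_0 = 1, b_1 = 1.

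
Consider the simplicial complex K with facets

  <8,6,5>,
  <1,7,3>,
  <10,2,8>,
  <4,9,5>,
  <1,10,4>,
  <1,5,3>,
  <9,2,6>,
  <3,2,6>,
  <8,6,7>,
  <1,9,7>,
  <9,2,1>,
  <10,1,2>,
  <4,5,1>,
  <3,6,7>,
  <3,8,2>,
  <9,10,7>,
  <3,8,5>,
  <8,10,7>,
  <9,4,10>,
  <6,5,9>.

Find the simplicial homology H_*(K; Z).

H_0 ≅ Z,  H_1 ≅ Z ⊕ Z/2,  H_2 = 0.

We work with the vertex ordering 1 < 2 < 3 < 4 < 5 < 6 < 7 < 8 < 9 < 10. The simplices of K, each written with vertices in increasing order, are:

  0-simplices (10): [1], [2], [3], [4], [5], [6], [7], [8], [9], [10]
  1-simplices (30): (30 of them)
  2-simplices (20): (20 of them)

giving chain groups C_0 ≅ Z^10, C_1 ≅ Z^30, C_2 ≅ Z^20.

∂_1: C_1 → C_0 maps an edge to its endpoints' difference, ∂[p,q] = q − p. For instance
  ∂[2,8] = [8] − [2].
As a 10×30 matrix over Z this has rank 9, with invariant factors (1,1,1,1,1,1,1,1,1).

∂_2: C_2 → C_1 sends each 2-simplex [p,q,r] to [q,r] − [p,r] + [p,q]. For instance
  ∂[2,6,9] = [6,9] − [2,9] + [2,6],
  ∂[1,7,9] = [7,9] − [1,9] + [1,7].
The resulting 30×20 matrix has rank 20, and its Smith normal form has invariant factors (1,1,1,1,1,1,1,1,1,1,1,1,1,1,1,1,1,1,1,2).

Computing H_k = (kernel of ∂_k) / (image of ∂_{k+1}):

  H_0: rank C_0 − rank ∂_1 = 10 − 9 = 1, and the invariant factors of ∂_1 are all 1, so H_0 = Z.
  H_1: rank ker ∂_1 − rank ∂_2 = (30 − 9) − 20 = 1, and ∂_2 has invariant factor 2 > 1, so H_1 = Z ⊕ Z/2.
  H_2: rank ker ∂_2 − rank ∂_3 = (20 − 20) − 0 = 0, and there is no ∂_3, so H_2 = 0.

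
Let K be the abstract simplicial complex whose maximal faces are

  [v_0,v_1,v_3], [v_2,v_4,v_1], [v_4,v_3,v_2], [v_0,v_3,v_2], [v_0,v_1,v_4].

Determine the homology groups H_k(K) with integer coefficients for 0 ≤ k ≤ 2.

Fix the vertex order v_0 < v_1 < v_2 < v_3 < v_4 and write every simplex with vertices in increasing order. Then dim K = 2 and the simplices of K are:

  0-simplices (5): [v_0], [v_1], [v_2], [v_3], [v_4]
  1-simplices (10): [v_0,v_1], [v_0,v_2], [v_0,v_3], [v_0,v_4], [v_1,v_2], [v_1,v_3], [v_1,v_4], [v_2,v_3], [v_2,v_4], [v_3,v_4]
  2-simplices (5): [v_0,v_1,v_3], [v_0,v_1,v_4], [v_0,v_2,v_3], [v_1,v_2,v_4], [v_2,v_3,v_4]

Hence C_0 ≅ Z^5, C_1 ≅ Z^10, C_2 ≅ Z^5.

∂_1: C_1 → C_0 sends each edge [p,q] (with p < q) to q − p.
This gives a 5×10 integer matrix of rank 4; reducing to Smith normal form yields diagonal entries (1,1,1,1).

∂_2: C_2 → C_1 acts by ∂[p,q,r] = [q,r] − [p,r] + [p,q]. For instance
  ∂[v_0,v_1,v_3] = [v_1,v_3] − [v_0,v_3] + [v_0,v_1],
  ∂[v_2,v_3,v_4] = [v_3,v_4] − [v_2,v_4] + [v_2,v_3].
The 10×5 boundary matrix has rank 5 and Smith normal form diag(1,1,1,1,1).

Reading off H_k = ker ∂_k / im ∂_{k+1}:

  H_0: rank C_0 − rank ∂_1 = 5 − 4 = 1, and the invariant factors of ∂_1 are all 1, so H_0 ≅ Z.
  H_1: rank ker ∂_1 − rank ∂_2 = (10 − 4) − 5 = 1, and the invariant factors of ∂_2 are all 1, so H_1 ≅ Z.
  H_2: rank ker ∂_2 − rank ∂_3 = (5 − 5) − 0 = 0, and there is no ∂_3, so H_2 ≅ 0.

As a check, the Euler characteristic is 5 − 10 + 5 = 0, which agrees with 1 − 1 + 0 = 0.
(K is a triangulation of the Möbius band.)

H_0 ≅ Z,  H_1 ≅ Z,  H_2 = 0.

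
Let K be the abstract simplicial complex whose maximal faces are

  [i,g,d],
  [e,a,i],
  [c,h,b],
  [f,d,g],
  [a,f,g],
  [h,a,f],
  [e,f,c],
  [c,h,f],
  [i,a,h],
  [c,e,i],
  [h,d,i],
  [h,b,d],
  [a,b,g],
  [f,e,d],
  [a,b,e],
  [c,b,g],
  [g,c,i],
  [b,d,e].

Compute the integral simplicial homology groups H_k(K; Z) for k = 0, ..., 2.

H_0 = Z,  H_1 = Z^2,  H_2 = Z.

Order the vertices as a < b < c < d < e < f < g < h < i. Listing each simplex with vertices in this order, K has dimension 2 with simplices:

  0-simplices (9): a, b, c, d, e, f, g, h, i
  1-simplices (27): ab, ae, af, ag, ah, ai, bc, bd, be, bg, bh, ce, cf, cg, ch, ci, de, df, dg, dh, di, ef, ei, fg, fh, gi, hi
  2-simplices (18): abe, abg, aei, afg, afh, ahi, bcg, bch, bde, bdh, cef, cei, cfh, cgi, def, dfg, dgi, dhi

giving chain groups C_0 ≅ Z^9, C_1 ≅ Z^27, C_2 ≅ Z^18.

Boundary ∂_1: C_1 → C_0 is given by ∂[p,q] = [q] − [p]. For instance
  ∂dg = g − d.
The 9×27 boundary matrix has rank 8 and Smith normal form diag(1,1,1,1,1,1,1,1).

The boundary map ∂_2: C_2 → C_1 maps a triangle to the signed sum of its edges. For instance
  ∂bde = de − be + bd,
  ∂dhi = hi − di + dh.
The 27×18 boundary matrix has rank 17 and Smith normal form diag(1,1,1,1,1,1,1,1,1,1,1,1,1,1,1,1,1).

Reading off H_k = ker ∂_k / im ∂_{k+1}:

  H_0: rank C_0 − rank ∂_1 = 9 − 8 = 1, and the invariant factors of ∂_1 are all 1, so H_0 ≅ Z.
  H_1: rank ker ∂_1 − rank ∂_2 = (27 − 8) − 17 = 2, and the invariant factors of ∂_2 are all 1, so H_1 ≅ Z^2.
  H_2: rank ker ∂_2 − rank ∂_3 = (18 − 17) − 0 = 1, and there is no ∂_3, so H_2 ≅ Z.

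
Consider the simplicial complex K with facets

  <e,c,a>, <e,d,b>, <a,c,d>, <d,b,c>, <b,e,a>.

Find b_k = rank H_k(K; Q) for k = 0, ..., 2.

Order the vertices as a < b < c < d < e. Listing each simplex with vertices in this order, K has dimension 2 with simplices:

  0-simplices (5): a, b, c, d, e
  1-simplices (10): ab, ac, ad, ae, bc, bd, be, cd, ce, de
  2-simplices (5): abe, acd, ace, bcd, bde

so the chain groups are C_0 ≅ Z^5, C_1 ≅ Z^10, C_2 ≅ Z^5.

∂_1: C_1 → C_0 sends each edge [p,q] (with p < q) to q − p. For instance
  ∂bd = d − b.
The 5×10 boundary matrix has rank 4 and Smith normal form diag(1,1,1,1).

The boundary map ∂_2: C_2 → C_1 sends each 2-simplex [p,q,r] to [q,r] − [p,r] + [p,q]. For instance
  ∂bcd = cd − bd + bc,
  ∂ace = ce − ae + ac.
The resulting 10×5 matrix has rank 5, and its Smith normal form has invariant factors (1,1,1,1,1).

Computing H_k = (kernel of ∂_k) / (image of ∂_{k+1}):

  H_0: rank C_0 − rank ∂_1 = 5 − 4 = 1, and the invariant factors of ∂_1 are all 1, so H_0 ≅ Z.
  H_1: rank ker ∂_1 − rank ∂_2 = (10 − 4) − 5 = 1, and the invariant factors of ∂_2 are all 1, so H_1 ≅ Z.
  H_2: rank ker ∂_2 − rank ∂_3 = (5 − 5) − 0 = 0, and there is no ∂_3, so H_2 ≅ 0.

As a check, the Euler characteristic is 5 − 10 + 5 = 0, which agrees with 1 − 1 + 0 = 0.

Hence the Betti numbers are b_0 = 1, b_1 = 1, b_2 = 0.

b_0 = 1, b_1 = 1, b_2 = 0.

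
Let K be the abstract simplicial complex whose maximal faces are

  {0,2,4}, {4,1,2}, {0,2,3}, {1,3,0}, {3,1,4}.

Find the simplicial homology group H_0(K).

Order the vertices as 0 < 1 < 2 < 3 < 4. Listing each simplex with vertices in this order, K has dimension 2 with simplices:

  0-simplices (5): [0], [1], [2], [3], [4]
  1-simplices (10): [0,1], [0,2], [0,3], [0,4], [1,2], [1,3], [1,4], [2,3], [2,4], [3,4]
  2-simplices (5): [0,1,3], [0,2,3], [0,2,4], [1,2,4], [1,3,4]

giving chain groups C_0 ≅ Z^5, C_1 ≅ Z^10, C_2 ≅ Z^5.

∂_1: C_1 → C_0 is given by ∂[p,q] = [q] − [p].
This gives a 5×10 integer matrix of rank 4; reducing to Smith normal form yields diagonal entries (1,1,1,1).

∂_2: C_2 → C_1 sends each 2-simplex [p,q,r] to [q,r] − [p,r] + [p,q]. For instance
  ∂[0,1,3] = [1,3] − [0,3] + [0,1],
  ∂[0,2,4] = [2,4] − [0,4] + [0,2].
The 10×5 boundary matrix has rank 5 and Smith normal form diag(1,1,1,1,1).

Reading off H_k = ker ∂_k / im ∂_{k+1}:

  H_0: rank C_0 − rank ∂_1 = 5 − 4 = 1, and the invariant factors of ∂_1 are all 1, so H_0 ≅ Z.

(K is a triangulation of the Möbius band.)

H_0 ≅ Z.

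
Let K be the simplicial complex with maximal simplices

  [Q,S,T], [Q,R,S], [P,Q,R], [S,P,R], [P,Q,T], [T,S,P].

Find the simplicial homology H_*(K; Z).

H_0 = Z,  H_1 = 0,  H_2 = Z.

Fix the vertex order P < Q < R < S < T and write every simplex with vertices in increasing order. Then dim K = 2 and the simplices of K are:

  0-simplices (5): P, Q, R, S, T
  1-simplices (9): PQ, PR, PS, PT, QR, QS, QT, RS, ST
  2-simplices (6): PQR, PQT, PRS, PST, QRS, QST

giving chain groups C_0 ≅ Z^5, C_1 ≅ Z^9, C_2 ≅ Z^6.

Boundary ∂_1: C_1 → C_0 is given by ∂[p,q] = [q] − [p]. For instance
  ∂RS = S − R.
The resulting 5×9 matrix has rank 4, and its Smith normal form has invariant factors (1,1,1,1).

Boundary ∂_2: C_2 → C_1 maps a triangle to the signed sum of its edges. For instance
  ∂PST = ST − PT + PS,
  ∂QRS = RS − QS + QR.
The resulting 9×6 matrix has rank 5, and its Smith normal form has invariant factors (1,1,1,1,1).

Reading off H_k = ker ∂_k / im ∂_{k+1}:

  H_0: rank C_0 − rank ∂_1 = 5 − 4 = 1, and the invariant factors of ∂_1 are all 1, so H_0 ≅ Z.
  H_1: rank ker ∂_1 − rank ∂_2 = (9 − 4) − 5 = 0, and the invariant factors of ∂_2 are all 1, so H_1 ≅ 0.
  H_2: rank ker ∂_2 − rank ∂_3 = (6 − 5) − 0 = 1, and there is no ∂_3, so H_2 ≅ Z.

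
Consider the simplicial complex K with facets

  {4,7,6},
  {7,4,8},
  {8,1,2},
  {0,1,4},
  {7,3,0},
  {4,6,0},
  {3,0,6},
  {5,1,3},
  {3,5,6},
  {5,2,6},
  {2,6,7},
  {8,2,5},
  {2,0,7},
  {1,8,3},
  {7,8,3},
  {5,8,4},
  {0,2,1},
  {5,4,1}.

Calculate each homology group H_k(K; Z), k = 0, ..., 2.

Take the total order 0 < 1 < 2 < 3 < 4 < 5 < 6 < 7 < 8 on the vertex set. Then K (dimension 2) consists of the simplices:

  0-simplices (9): [0], [1], [2], [3], [4], [5], [6], [7], [8]
  1-simplices (27): (27 of them)
  2-simplices (18): [0,1,2], [0,1,4], [0,2,7], [0,3,6], [0,3,7], [0,4,6], [1,2,8], [1,3,5], [1,3,8], [1,4,5], [2,5,6], [2,5,8], [2,6,7], [3,5,6], [3,7,8], [4,5,8], [4,6,7], [4,7,8]

giving chain groups C_0 ≅ Z^9, C_1 ≅ Z^27, C_2 ≅ Z^18.

∂_1: C_1 → C_0 maps an edge to its endpoints' difference, ∂[p,q] = q − p.
The 9×27 boundary matrix has rank 8 and Smith normal form diag(1,1,1,1,1,1,1,1).

The boundary map ∂_2: C_2 → C_1 maps a triangle to the signed sum of its edges. For instance
  ∂[1,4,5] = [4,5] − [1,5] + [1,4],
  ∂[1,3,8] = [3,8] − [1,8] + [1,3].
The resulting 27×18 matrix has rank 18, and its Smith normal form has invariant factors (1,1,1,1,1,1,1,1,1,1,1,1,1,1,1,1,1,2).

From H_k ≅ ker(∂_k) / im(∂_{k+1}) we obtain:

  H_0: rank C_0 − rank ∂_1 = 9 − 8 = 1, and the invariant factors of ∂_1 are all 1, so H_0 = Z.
  H_1: rank ker ∂_1 − rank ∂_2 = (27 − 8) − 18 = 1, and ∂_2 has invariant factor 2 > 1, so H_1 = Z ⊕ Z_2.
  H_2: rank ker ∂_2 − rank ∂_3 = (18 − 18) − 0 = 0, and there is no ∂_3, so H_2 = 0.

(K is a triangulation of the Klein bottle.)

H_0 = Z,  H_1 = Z ⊕ Z_2,  H_2 = 0.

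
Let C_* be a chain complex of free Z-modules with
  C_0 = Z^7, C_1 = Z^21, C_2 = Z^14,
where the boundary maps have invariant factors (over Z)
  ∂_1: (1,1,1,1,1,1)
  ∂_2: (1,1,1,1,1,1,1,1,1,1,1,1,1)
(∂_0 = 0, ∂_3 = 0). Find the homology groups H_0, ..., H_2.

H_0 = Z,  H_1 = Z^2,  H_2 = Z.

H_0: b_0 = 7 − 0 − 6 = 1; torsion from ∂_1 factors > 1: none. So H_0 = Z.
H_1: b_1 = 21 − 6 − 13 = 2; torsion from ∂_2 factors > 1: none. So H_1 = Z^2.
H_2: b_2 = 14 − 13 − 0 = 1; torsion from ∂_3 factors > 1: none. So H_2 = Z.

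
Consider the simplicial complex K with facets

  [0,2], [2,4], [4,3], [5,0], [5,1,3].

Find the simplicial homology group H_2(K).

We work with the vertex ordering 0 < 1 < 2 < 3 < 4 < 5. The simplices of K, each written with vertices in increasing order, are:

  0-simplices (6): [0], [1], [2], [3], [4], [5]
  1-simplices (7): [0,2], [0,5], [1,3], [1,5], [2,4], [3,4], [3,5]
  2-simplices (1): [1,3,5]

giving chain groups C_0 ≅ Z^6, C_1 ≅ Z^7, C_2 ≅ Z^1.

∂_1: C_1 → C_0 sends each edge [p,q] (with p < q) to q − p. For instance
  ∂[1,5] = [5] − [1].
This gives a 6×7 integer matrix of rank 5; reducing to Smith normal form yields diagonal entries (1,1,1,1,1).

Boundary ∂_2: C_2 → C_1 sends each 2-simplex [p,q,r] to [q,r] − [p,r] + [p,q]. For instance
  ∂[1,3,5] = [3,5] − [1,5] + [1,3].
The 7×1 boundary matrix has rank 1 and Smith normal form diag(1).

Computing H_k = (kernel of ∂_k) / (image of ∂_{k+1}):

  H_2: rank ker ∂_2 − rank ∂_3 = (1 − 1) − 0 = 0, and there is no ∂_3, so H_2 = 0.

H_2 = 0.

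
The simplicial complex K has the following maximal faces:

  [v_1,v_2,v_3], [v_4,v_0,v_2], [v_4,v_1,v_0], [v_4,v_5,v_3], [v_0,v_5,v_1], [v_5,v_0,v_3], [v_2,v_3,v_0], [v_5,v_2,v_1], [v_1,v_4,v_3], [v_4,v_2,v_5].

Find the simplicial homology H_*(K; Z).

H_0 = Z,  H_1 = Z/2,  H_2 = 0.

Order the vertices as v_0 < v_1 < v_2 < v_3 < v_4 < v_5. Listing each simplex with vertices in this order, K has dimension 2 with simplices:

  0-simplices (6): [v_0], [v_1], [v_2], [v_3], [v_4], [v_5]
  1-simplices (15): (15 of them)
  2-simplices (10): [v_0,v_1,v_4], [v_0,v_1,v_5], [v_0,v_2,v_3], [v_0,v_2,v_4], [v_0,v_3,v_5], [v_1,v_2,v_3], [v_1,v_2,v_5], [v_1,v_3,v_4], [v_2,v_4,v_5], [v_3,v_4,v_5]

so the chain groups are C_0 ≅ Z^6, C_1 ≅ Z^15, C_2 ≅ Z^10.

Boundary ∂_1: C_1 → C_0 sends each edge [p,q] (with p < q) to q − p. For instance
  ∂[v_0,v_5] = [v_5] − [v_0].
The resulting 6×15 matrix has rank 5, and its Smith normal form has invariant factors (1,1,1,1,1).

The boundary map ∂_2: C_2 → C_1 sends each 2-simplex [p,q,r] to [q,r] − [p,r] + [p,q]. For instance
  ∂[v_3,v_4,v_5] = [v_4,v_5] − [v_3,v_5] + [v_3,v_4],
  ∂[v_2,v_4,v_5] = [v_4,v_5] − [v_2,v_5] + [v_2,v_4].
The 15×10 boundary matrix has rank 10 and Smith normal form diag(1,1,1,1,1,1,1,1,1,2).

From H_k ≅ ker(∂_k) / im(∂_{k+1}) we obtain:

  H_0: rank C_0 − rank ∂_1 = 6 − 5 = 1, and the invariant factors of ∂_1 are all 1, so H_0 ≅ Z.
  H_1: rank ker ∂_1 − rank ∂_2 = (15 − 5) − 10 = 0, and ∂_2 has invariant factor 2 > 1, so H_1 ≅ Z/2.
  H_2: rank ker ∂_2 − rank ∂_3 = (10 − 10) − 0 = 0, and there is no ∂_3, so H_2 ≅ 0.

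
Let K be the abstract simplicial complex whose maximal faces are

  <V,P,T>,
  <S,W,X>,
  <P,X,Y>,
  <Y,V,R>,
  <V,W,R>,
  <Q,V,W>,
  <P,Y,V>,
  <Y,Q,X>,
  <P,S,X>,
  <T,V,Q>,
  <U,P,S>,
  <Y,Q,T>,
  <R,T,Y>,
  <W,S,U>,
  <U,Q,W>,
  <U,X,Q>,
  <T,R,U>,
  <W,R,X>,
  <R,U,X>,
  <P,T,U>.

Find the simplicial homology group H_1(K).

H_1 = Z × Z/2.

K has 10 vertices, 30 edges, 20 triangles.
rank ∂_1 = 9, rank ∂_2 = 20 ⇒ b_1 = 30 − 9 − 20 = 1; ∂_2 has invariant factor(s) [2] giving torsion. So H_1 ≅ Z × Z/2.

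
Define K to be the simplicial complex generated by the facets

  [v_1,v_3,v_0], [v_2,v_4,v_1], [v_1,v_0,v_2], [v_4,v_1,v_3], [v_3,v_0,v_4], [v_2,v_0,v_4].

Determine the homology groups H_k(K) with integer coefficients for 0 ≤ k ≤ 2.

We work with the vertex ordering v_0 < v_1 < v_2 < v_3 < v_4. The simplices of K, each written with vertices in increasing order, are:

  0-simplices (5): [v_0], [v_1], [v_2], [v_3], [v_4]
  1-simplices (9): [v_0,v_1], [v_0,v_2], [v_0,v_3], [v_0,v_4], [v_1,v_2], [v_1,v_3], [v_1,v_4], [v_2,v_4], [v_3,v_4]
  2-simplices (6): [v_0,v_1,v_2], [v_0,v_1,v_3], [v_0,v_2,v_4], [v_0,v_3,v_4], [v_1,v_2,v_4], [v_1,v_3,v_4]

giving chain groups C_0 ≅ Z^5, C_1 ≅ Z^9, C_2 ≅ Z^6.

Boundary ∂_1: C_1 → C_0 sends each edge [p,q] (with p < q) to q − p. For instance
  ∂[v_0,v_3] = [v_3] − [v_0].
The 5×9 boundary matrix has rank 4 and Smith normal form diag(1,1,1,1).

The boundary map ∂_2: C_2 → C_1 sends each 2-simplex [p,q,r] to [q,r] − [p,r] + [p,q]. For instance
  ∂[v_1,v_2,v_4] = [v_2,v_4] − [v_1,v_4] + [v_1,v_2],
  ∂[v_1,v_3,v_4] = [v_3,v_4] − [v_1,v_4] + [v_1,v_3].
As a 9×6 matrix over Z this has rank 5, with invariant factors (1,1,1,1,1).

Computing H_k = (kernel of ∂_k) / (image of ∂_{k+1}):

  H_0: rank C_0 − rank ∂_1 = 5 − 4 = 1, and the invariant factors of ∂_1 are all 1, so H_0 ≅ Z.
  H_1: rank ker ∂_1 − rank ∂_2 = (9 − 4) − 5 = 0, and the invariant factors of ∂_2 are all 1, so H_1 ≅ 0.
  H_2: rank ker ∂_2 − rank ∂_3 = (6 − 5) − 0 = 1, and there is no ∂_3, so H_2 ≅ Z.

H_0 ≅ Z,  H_1 = 0,  H_2 ≅ Z.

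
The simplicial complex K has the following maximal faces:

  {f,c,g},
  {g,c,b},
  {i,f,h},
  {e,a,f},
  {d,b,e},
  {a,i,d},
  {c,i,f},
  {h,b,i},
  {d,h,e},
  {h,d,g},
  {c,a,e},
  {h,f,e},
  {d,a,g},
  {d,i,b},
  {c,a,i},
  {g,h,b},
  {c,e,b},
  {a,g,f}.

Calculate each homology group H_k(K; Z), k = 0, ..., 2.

H_0 = Z,  H_1 = Z ⊕ Z/2Z,  H_2 = 0.

We work with the vertex ordering a < b < c < d < e < f < g < h < i. The simplices of K, each written with vertices in increasing order, are:

  0-simplices (9): a, b, c, d, e, f, g, h, i
  1-simplices (27): ac, ad, ae, af, ag, ai, bc, bd, be, bg, bh, bi, ce, cf, cg, ci, de, dg, dh, di, ef, eh, fg, fh, fi, gh, hi
  2-simplices (18): ace, aci, adg, adi, aef, afg, bce, bcg, bde, bdi, bgh, bhi, cfg, cfi, deh, dgh, efh, fhi

Hence C_0 ≅ Z^9, C_1 ≅ Z^27, C_2 ≅ Z^18.

∂_1: C_1 → C_0 sends each edge [p,q] (with p < q) to q − p.
As a 9×27 matrix over Z this has rank 8, with invariant factors (1,1,1,1,1,1,1,1).

∂_2: C_2 → C_1 maps a triangle to the signed sum of its edges. For instance
  ∂deh = eh − dh + de,
  ∂afg = fg − ag + af.
The resulting 27×18 matrix has rank 18, and its Smith normal form has invariant factors (1,1,1,1,1,1,1,1,1,1,1,1,1,1,1,1,1,2).

From H_k ≅ ker(∂_k) / im(∂_{k+1}) we obtain:

  H_0: rank C_0 − rank ∂_1 = 9 − 8 = 1, and the invariant factors of ∂_1 are all 1, so H_0 = Z.
  H_1: rank ker ∂_1 − rank ∂_2 = (27 − 8) − 18 = 1, and ∂_2 has invariant factor 2 > 1, so H_1 = Z ⊕ Z/2Z.
  H_2: rank ker ∂_2 − rank ∂_3 = (18 − 18) − 0 = 0, and there is no ∂_3, so H_2 = 0.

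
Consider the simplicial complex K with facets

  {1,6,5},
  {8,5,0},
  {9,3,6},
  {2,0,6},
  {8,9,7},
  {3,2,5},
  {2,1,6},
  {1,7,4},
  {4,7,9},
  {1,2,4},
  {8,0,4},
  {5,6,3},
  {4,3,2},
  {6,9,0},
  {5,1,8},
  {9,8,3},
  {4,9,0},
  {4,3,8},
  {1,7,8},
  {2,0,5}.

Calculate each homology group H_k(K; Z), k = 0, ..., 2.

Fix the vertex order 0 < 1 < 2 < 3 < 4 < 5 < 6 < 7 < 8 < 9 and write every simplex with vertices in increasing order. Then dim K = 2 and the simplices of K are:

  0-simplices (10): [0], [1], [2], [3], [4], [5], [6], [7], [8], [9]
  1-simplices (30): (30 of them)
  2-simplices (20): (20 of them)

so the chain groups are C_0 ≅ Z^10, C_1 ≅ Z^30, C_2 ≅ Z^20.

∂_1: C_1 → C_0 is given by ∂[p,q] = [q] − [p]. For instance
  ∂[4,7] = [7] − [4].
This gives a 10×30 integer matrix of rank 9; reducing to Smith normal form yields diagonal entries (1,1,1,1,1,1,1,1,1).

The boundary map ∂_2: C_2 → C_1 acts by ∂[p,q,r] = [q,r] − [p,r] + [p,q]. For instance
  ∂[0,6,9] = [6,9] − [0,9] + [0,6],
  ∂[3,8,9] = [8,9] − [3,9] + [3,8].
This gives a 30×20 integer matrix of rank 20; reducing to Smith normal form yields diagonal entries (1,1,1,1,1,1,1,1,1,1,1,1,1,1,1,1,1,1,1,2).

Reading off H_k = ker ∂_k / im ∂_{k+1}:

  H_0: rank C_0 − rank ∂_1 = 10 − 9 = 1, and the invariant factors of ∂_1 are all 1, so H_0 ≅ Z.
  H_1: rank ker ∂_1 − rank ∂_2 = (30 − 9) − 20 = 1, and ∂_2 has invariant factor 2 > 1, so H_1 ≅ Z ⊕ Z/2.
  H_2: rank ker ∂_2 − rank ∂_3 = (20 − 20) − 0 = 0, and there is no ∂_3, so H_2 ≅ 0.

H_0 = Z,  H_1 = Z ⊕ Z/2,  H_2 = 0.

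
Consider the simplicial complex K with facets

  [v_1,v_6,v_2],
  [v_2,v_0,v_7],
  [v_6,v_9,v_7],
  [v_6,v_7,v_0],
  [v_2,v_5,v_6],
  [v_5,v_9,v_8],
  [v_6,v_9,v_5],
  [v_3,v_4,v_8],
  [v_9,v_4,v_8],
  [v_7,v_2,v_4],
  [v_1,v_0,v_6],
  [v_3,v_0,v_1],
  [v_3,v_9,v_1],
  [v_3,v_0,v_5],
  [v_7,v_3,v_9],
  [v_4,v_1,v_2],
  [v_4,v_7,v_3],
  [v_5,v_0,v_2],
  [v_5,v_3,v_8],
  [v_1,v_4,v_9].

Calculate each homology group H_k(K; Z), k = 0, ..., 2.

K has 10 vertices, 30 edges, 20 triangles.
rank ∂_0 = 0, rank ∂_1 = 9 ⇒ b_0 = 10 − 0 − 9 = 1; all invariant factors of ∂_1 are 1 so no torsion. So H_0 = Z.
rank ∂_1 = 9, rank ∂_2 = 20 ⇒ b_1 = 30 − 9 − 20 = 1; ∂_2 has invariant factor(s) [2] giving torsion. So H_1 = Z ⊕ Z/2Z.
rank ∂_2 = 20, rank ∂_3 = 0 ⇒ b_2 = 20 − 20 − 0 = 0. So H_2 = 0.

H_0 = Z,  H_1 = Z ⊕ Z/2Z,  H_2 = 0.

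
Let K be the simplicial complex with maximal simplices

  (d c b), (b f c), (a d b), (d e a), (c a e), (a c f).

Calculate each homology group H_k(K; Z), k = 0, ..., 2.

H_0 = Z,  H_1 = Z,  H_2 = 0.

Fix the vertex order a < b < c < d < e < f and write every simplex with vertices in increasing order. Then dim K = 2 and the simplices of K are:

  0-simplices (6): a, b, c, d, e, f
  1-simplices (12): ab, ac, ad, ae, af, bc, bd, bf, cd, ce, cf, de
  2-simplices (6): abd, ace, acf, ade, bcd, bcf

giving chain groups C_0 ≅ Z^6, C_1 ≅ Z^12, C_2 ≅ Z^6.

∂_1: C_1 → C_0 maps an edge to its endpoints' difference, ∂[p,q] = q − p. For instance
  ∂ae = e − a.
As a 6×12 matrix over Z this has rank 5, with invariant factors (1,1,1,1,1).

∂_2: C_2 → C_1 acts by ∂[p,q,r] = [q,r] − [p,r] + [p,q]. For instance
  ∂acf = cf − af + ac,
  ∂bcf = cf − bf + bc.
This gives a 12×6 integer matrix of rank 6; reducing to Smith normal form yields diagonal entries (1,1,1,1,1,1).

Now H_k = ker ∂_k / im ∂_{k+1}, so:

  H_0: rank C_0 − rank ∂_1 = 6 − 5 = 1, and the invariant factors of ∂_1 are all 1, so H_0 ≅ Z.
  H_1: rank ker ∂_1 − rank ∂_2 = (12 − 5) − 6 = 1, and the invariant factors of ∂_2 are all 1, so H_1 ≅ Z.
  H_2: rank ker ∂_2 − rank ∂_3 = (6 − 6) − 0 = 0, and there is no ∂_3, so H_2 ≅ 0.

As a check, the Euler characteristic is 6 − 12 + 6 = 0, which agrees with 1 − 1 + 0 = 0.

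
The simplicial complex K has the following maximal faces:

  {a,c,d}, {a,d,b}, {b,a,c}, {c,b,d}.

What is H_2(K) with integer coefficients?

We work with the vertex ordering a < b < c < d. The simplices of K, each written with vertices in increasing order, are:

  0-simplices (4): a, b, c, d
  1-simplices (6): ab, ac, ad, bc, bd, cd
  2-simplices (4): abc, abd, acd, bcd

giving chain groups C_0 ≅ Z^4, C_1 ≅ Z^6, C_2 ≅ Z^4.

The boundary map ∂_1: C_1 → C_0 maps an edge to its endpoints' difference, ∂[p,q] = q − p.
This gives a 4×6 integer matrix of rank 3; reducing to Smith normal form yields diagonal entries (1,1,1).

The boundary map ∂_2: C_2 → C_1 sends each 2-simplex [p,q,r] to [q,r] − [p,r] + [p,q]. For instance
  ∂abc = bc − ac + ab,
  ∂abd = bd − ad + ab.
This gives a 6×4 integer matrix of rank 3; reducing to Smith normal form yields diagonal entries (1,1,1).

Now H_k = ker ∂_k / im ∂_{k+1}, so:

  H_2: rank ker ∂_2 − rank ∂_3 = (4 − 3) − 0 = 1, and there is no ∂_3, so H_2 = Z.

H_2 = Z.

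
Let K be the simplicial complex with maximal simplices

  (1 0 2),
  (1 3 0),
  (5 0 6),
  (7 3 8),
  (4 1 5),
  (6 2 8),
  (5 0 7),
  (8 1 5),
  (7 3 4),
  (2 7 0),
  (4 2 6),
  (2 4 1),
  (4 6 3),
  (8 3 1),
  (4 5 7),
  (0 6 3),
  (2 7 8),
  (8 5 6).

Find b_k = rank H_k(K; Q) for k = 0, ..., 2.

b_0 = 1, b_1 = 2, b_2 = 1.

Order the vertices as 0 < 1 < 2 < 3 < 4 < 5 < 6 < 7 < 8. Listing each simplex with vertices in this order, K has dimension 2 with simplices:

  0-simplices (9): [0], [1], [2], [3], [4], [5], [6], [7], [8]
  1-simplices (27): (27 of them)
  2-simplices (18): [0,1,2], [0,1,3], [0,2,7], [0,3,6], [0,5,6], [0,5,7], [1,2,4], [1,3,8], [1,4,5], [1,5,8], [2,4,6], [2,6,8], [2,7,8], [3,4,6], [3,4,7], [3,7,8], [4,5,7], [5,6,8]

so the chain groups are C_0 ≅ Z^9, C_1 ≅ Z^27, C_2 ≅ Z^18.

Boundary ∂_1: C_1 → C_0 maps an edge to its endpoints' difference, ∂[p,q] = q − p. For instance
  ∂[2,8] = [8] − [2].
This gives a 9×27 integer matrix of rank 8; reducing to Smith normal form yields diagonal entries (1,1,1,1,1,1,1,1).

Boundary ∂_2: C_2 → C_1 acts by ∂[p,q,r] = [q,r] − [p,r] + [p,q]. For instance
  ∂[0,1,3] = [1,3] − [0,3] + [0,1],
  ∂[3,7,8] = [7,8] − [3,8] + [3,7].
This gives a 27×18 integer matrix of rank 17; reducing to Smith normal form yields diagonal entries (1,1,1,1,1,1,1,1,1,1,1,1,1,1,1,1,1).

From H_k ≅ ker(∂_k) / im(∂_{k+1}) we obtain:

  H_0: rank C_0 − rank ∂_1 = 9 − 8 = 1, and the invariant factors of ∂_1 are all 1, so H_0 = Z.
  H_1: rank ker ∂_1 − rank ∂_2 = (27 − 8) − 17 = 2, and the invariant factors of ∂_2 are all 1, so H_1 = Z^2.
  H_2: rank ker ∂_2 − rank ∂_3 = (18 − 17) − 0 = 1, and there is no ∂_3, so H_2 = Z.

As a check, the Euler characteristic is 9 − 27 + 18 = 0, which agrees with 1 − 2 + 1 = 0.

Hence the Betti numbers are b_0 = 1, b_1 = 2, b_2 = 1.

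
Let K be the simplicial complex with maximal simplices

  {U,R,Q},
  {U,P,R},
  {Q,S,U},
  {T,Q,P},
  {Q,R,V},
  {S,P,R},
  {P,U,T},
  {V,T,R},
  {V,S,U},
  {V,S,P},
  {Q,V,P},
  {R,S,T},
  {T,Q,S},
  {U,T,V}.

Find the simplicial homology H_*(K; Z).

H_0 ≅ Z,  H_1 ≅ Z^2,  H_2 ≅ Z.

K has 7 vertices, 21 edges, 14 triangles.
rank ∂_0 = 0, rank ∂_1 = 6 ⇒ b_0 = 7 − 0 − 6 = 1; all invariant factors of ∂_1 are 1 so no torsion. So H_0 ≅ Z.
rank ∂_1 = 6, rank ∂_2 = 13 ⇒ b_1 = 21 − 6 − 13 = 2; all invariant factors of ∂_2 are 1 so no torsion. So H_1 ≅ Z^2.
rank ∂_2 = 13, rank ∂_3 = 0 ⇒ b_2 = 14 − 13 − 0 = 1. So H_2 ≅ Z.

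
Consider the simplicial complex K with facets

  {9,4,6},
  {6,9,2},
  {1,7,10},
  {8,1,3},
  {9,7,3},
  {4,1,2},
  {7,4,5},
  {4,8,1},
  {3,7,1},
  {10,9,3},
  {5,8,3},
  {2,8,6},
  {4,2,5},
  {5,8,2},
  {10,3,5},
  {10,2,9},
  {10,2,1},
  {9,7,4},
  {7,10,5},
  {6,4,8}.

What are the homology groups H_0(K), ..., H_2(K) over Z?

K has 10 vertices, 30 edges, 20 triangles.
rank ∂_0 = 0, rank ∂_1 = 9 ⇒ b_0 = 10 − 0 − 9 = 1; all invariant factors of ∂_1 are 1 so no torsion. So H_0 ≅ Z.
rank ∂_1 = 9, rank ∂_2 = 20 ⇒ b_1 = 30 − 9 − 20 = 1; ∂_2 has invariant factor(s) [2] giving torsion. So H_1 ≅ Z × Z/2.
rank ∂_2 = 20, rank ∂_3 = 0 ⇒ b_2 = 20 − 20 − 0 = 0. So H_2 ≅ 0.

H_0 ≅ Z,  H_1 ≅ Z × Z/2,  H_2 = 0.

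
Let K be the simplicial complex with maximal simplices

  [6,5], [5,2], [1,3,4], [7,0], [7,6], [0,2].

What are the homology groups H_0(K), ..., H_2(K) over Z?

Take the total order 0 < 1 < 2 < 3 < 4 < 5 < 6 < 7 on the vertex set. Then K (dimension 2) consists of the simplices:

  0-simplices (8): [0], [1], [2], [3], [4], [5], [6], [7]
  1-simplices (8): [0,2], [0,7], [1,3], [1,4], [2,5], [3,4], [5,6], [6,7]
  2-simplices (1): [1,3,4]

giving chain groups C_0 ≅ Z^8, C_1 ≅ Z^8, C_2 ≅ Z^1.

Boundary ∂_1: C_1 → C_0 sends each edge [p,q] (with p < q) to q − p.
The resulting 8×8 matrix has rank 6, and its Smith normal form has invariant factors (1,1,1,1,1,1).

∂_2: C_2 → C_1 acts by ∂[p,q,r] = [q,r] − [p,r] + [p,q]. For instance
  ∂[1,3,4] = [3,4] − [1,4] + [1,3].
The resulting 8×1 matrix has rank 1, and its Smith normal form has invariant factors (1).

Computing H_k = (kernel of ∂_k) / (image of ∂_{k+1}):

  H_0: rank C_0 − rank ∂_1 = 8 − 6 = 2, and the invariant factors of ∂_1 are all 1, so H_0 = Z^2.
  H_1: rank ker ∂_1 − rank ∂_2 = (8 − 6) − 1 = 1, and the invariant factors of ∂_2 are all 1, so H_1 = Z.
  H_2: rank ker ∂_2 − rank ∂_3 = (1 − 1) − 0 = 0, and there is no ∂_3, so H_2 = 0.

H_0 ≅ Z^2,  H_1 ≅ Z,  H_2 = 0.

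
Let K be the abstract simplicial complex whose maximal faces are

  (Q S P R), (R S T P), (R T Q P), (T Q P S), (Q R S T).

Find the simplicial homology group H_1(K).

H_1 = 0.

Take the total order P < Q < R < S < T on the vertex set. Then K (dimension 3) consists of the simplices:

  0-simplices (5): P, Q, R, S, T
  1-simplices (10): PQ, PR, PS, PT, QR, QS, QT, RS, RT, ST
  2-simplices (10): PQR, PQS, PQT, PRS, PRT, PST, QRS, QRT, QST, RST
  3-simplices (5): PQRS, PQRT, PQST, PRST, QRST

Hence C_0 ≅ Z^5, C_1 ≅ Z^10, C_2 ≅ Z^10, C_3 ≅ Z^5.

∂_1: C_1 → C_0 maps an edge to its endpoints' difference, ∂[p,q] = q − p. For instance
  ∂ST = T − S.
The 5×10 boundary matrix has rank 4 and Smith normal form diag(1,1,1,1).

The boundary map ∂_2: C_2 → C_1 sends each 2-simplex [p,q,r] to [q,r] − [p,r] + [p,q]. For instance
  ∂QRS = RS − QS + QR,
  ∂PRT = RT − PT + PR.
As a 10×10 matrix over Z this has rank 6, with invariant factors (1,1,1,1,1,1).

Boundary ∂_3: C_3 → C_2 sends each 3-simplex σ to the alternating sum Σ_i (−1)^i (σ with its i-th vertex removed). For instance
  ∂QRST = RST − QST + QRT − QRS,
  ∂PRST = RST − PST + PRT − PRS.
This gives a 10×5 integer matrix of rank 4; reducing to Smith normal form yields diagonal entries (1,1,1,1).

From H_k ≅ ker(∂_k) / im(∂_{k+1}) we obtain:

  H_1: rank ker ∂_1 − rank ∂_2 = (10 − 4) − 6 = 0, and the invariant factors of ∂_2 are all 1, so H_1 ≅ 0.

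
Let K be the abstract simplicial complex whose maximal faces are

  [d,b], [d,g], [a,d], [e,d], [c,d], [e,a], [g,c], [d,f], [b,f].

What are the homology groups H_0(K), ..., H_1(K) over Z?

Take the total order a < b < c < d < e < f < g on the vertex set. Then K (dimension 1) consists of the simplices:

  0-simplices (7): a, b, c, d, e, f, g
  1-simplices (9): ad, ae, bd, bf, cd, cg, de, df, dg

giving chain groups C_0 ≅ Z^7, C_1 ≅ Z^9.

Boundary ∂_1: C_1 → C_0 maps an edge to its endpoints' difference, ∂[p,q] = q − p.
The resulting 7×9 matrix has rank 6, and its Smith normal form has invariant factors (1,1,1,1,1,1).

Computing H_k = (kernel of ∂_k) / (image of ∂_{k+1}):

  H_0: rank C_0 − rank ∂_1 = 7 − 6 = 1, and the invariant factors of ∂_1 are all 1, so H_0 = Z.
  H_1: rank ker ∂_1 − rank ∂_2 = (9 − 6) − 0 = 3, and there is no ∂_2, so H_1 = Z^3.

As a check, the Euler characteristic is 7 − 9 = -2, which agrees with 1 − 3 = -2.
(K is a triangulation of a wedge of 3 circles.)

H_0 = Z,  H_1 = Z^3.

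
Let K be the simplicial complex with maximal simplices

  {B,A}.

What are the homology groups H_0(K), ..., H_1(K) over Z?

Fix the vertex order A < B and write every simplex with vertices in increasing order. Then dim K = 1 and the simplices of K are:

  0-simplices (2): A, B
  1-simplices (1): AB

so the chain groups are C_0 ≅ Z^2, C_1 ≅ Z^1.

The boundary map ∂_1: C_1 → C_0 sends each edge [p,q] (with p < q) to q − p.
This gives a 2×1 integer matrix of rank 1; reducing to Smith normal form yields diagonal entries (1).

Computing H_k = (kernel of ∂_k) / (image of ∂_{k+1}):

  H_0: rank C_0 − rank ∂_1 = 2 − 1 = 1, and the invariant factors of ∂_1 are all 1, so H_0 ≅ Z.
  H_1: rank ker ∂_1 − rank ∂_2 = (1 − 1) − 0 = 0, and there is no ∂_2, so H_1 ≅ 0.

(K is a triangulation of the 1-simplex.)

H_0 ≅ Z,  H_1 = 0.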